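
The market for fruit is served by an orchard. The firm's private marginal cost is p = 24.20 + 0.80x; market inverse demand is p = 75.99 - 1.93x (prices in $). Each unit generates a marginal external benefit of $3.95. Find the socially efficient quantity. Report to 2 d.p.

Social marginal cost = private MC − MEB = 20.25 + 0.80x.
Set SMC = demand: 20.25 + 0.80x = 75.99 - 1.93x → x* = 20.4176.

x* = 20.42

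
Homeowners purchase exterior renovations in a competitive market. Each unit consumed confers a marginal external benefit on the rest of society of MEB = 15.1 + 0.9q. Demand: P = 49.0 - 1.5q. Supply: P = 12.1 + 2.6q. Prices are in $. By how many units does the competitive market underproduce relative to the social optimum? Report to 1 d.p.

7.3 units

Market equilibrium (private): 12.1 + 2.6q = 49.0 - 1.5q → q_m = 9.0000.
Social marginal benefit = demand + MEB = 64.1 - 0.6q.
Set SMB = MC: 64.1 - 0.6q = 12.1 + 2.6q → q* = 16.2500.
Gap = |9.0000 − 16.2500| = 7.2500.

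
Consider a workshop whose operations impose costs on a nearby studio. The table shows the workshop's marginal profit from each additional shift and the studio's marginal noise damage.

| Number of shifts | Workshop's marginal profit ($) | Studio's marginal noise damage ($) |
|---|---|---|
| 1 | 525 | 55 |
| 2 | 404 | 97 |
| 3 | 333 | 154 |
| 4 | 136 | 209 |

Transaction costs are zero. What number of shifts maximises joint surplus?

3

Bargaining reaches the level where marginal profit last exceeds marginal noise damage.
That holds through level 3 (333 ≥ 154) but not at 4 (136 < 209).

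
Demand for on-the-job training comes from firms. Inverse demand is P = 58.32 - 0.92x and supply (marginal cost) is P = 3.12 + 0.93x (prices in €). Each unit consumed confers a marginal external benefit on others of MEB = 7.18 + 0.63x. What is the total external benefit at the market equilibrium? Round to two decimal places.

€494.68

Market equilibrium (private): 3.12 + 0.93x = 58.32 - 0.92x → x_m = 29.8378.
Total external benefit = ∫₀^{x_m} (7.18 + 0.63x) dx = 7.18×29.8378 + ½×0.63×29.8378² = 494.6781.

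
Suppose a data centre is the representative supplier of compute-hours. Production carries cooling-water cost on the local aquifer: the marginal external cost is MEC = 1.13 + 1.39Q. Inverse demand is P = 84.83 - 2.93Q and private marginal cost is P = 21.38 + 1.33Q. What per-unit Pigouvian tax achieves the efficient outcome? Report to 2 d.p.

Social marginal cost = private MC + MEC = 22.51 + 2.72Q.
Set SMC = demand: 22.51 + 2.72Q = 84.83 - 2.93Q → Q* = 11.0301.
The Pigouvian tax equals MEC at Q*: 1.13 + 1.39×11.0301 = 16.4618.

tax = 16.46 per unit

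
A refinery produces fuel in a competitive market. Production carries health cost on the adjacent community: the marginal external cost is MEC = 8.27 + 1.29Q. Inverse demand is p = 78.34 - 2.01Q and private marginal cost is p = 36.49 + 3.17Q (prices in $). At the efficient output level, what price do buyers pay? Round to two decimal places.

P = $67.91

Social marginal cost = private MC + MEC = 44.76 + 4.46Q.
Set SMC = demand: 44.76 + 4.46Q = 78.34 - 2.01Q → Q* = 5.1901.
Consumer price on the demand curve at Q*: 78.34 − 2.01×5.1901 = 67.9079.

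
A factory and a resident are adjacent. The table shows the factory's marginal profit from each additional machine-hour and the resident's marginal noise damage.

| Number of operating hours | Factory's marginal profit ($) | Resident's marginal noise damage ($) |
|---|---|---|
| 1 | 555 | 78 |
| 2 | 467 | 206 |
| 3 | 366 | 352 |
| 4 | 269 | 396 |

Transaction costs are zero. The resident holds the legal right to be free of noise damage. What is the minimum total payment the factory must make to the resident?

$636

Efficient level: marginal profit ≥ marginal noise damage through level 3, so k* = 3.
With the resident holding the right, the factory must at least compensate total damage at k*: 78 + 206 + 352 = 636.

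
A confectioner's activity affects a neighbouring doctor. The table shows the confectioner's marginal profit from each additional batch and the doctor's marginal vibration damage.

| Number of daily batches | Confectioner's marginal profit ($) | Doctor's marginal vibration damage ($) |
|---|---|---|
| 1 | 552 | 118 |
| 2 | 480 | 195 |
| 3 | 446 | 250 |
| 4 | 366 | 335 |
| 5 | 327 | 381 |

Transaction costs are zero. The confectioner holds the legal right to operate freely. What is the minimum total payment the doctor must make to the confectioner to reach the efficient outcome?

$327

Left alone the confectioner would choose level 5 (marginal profit stays positive).
Efficient level: k* = 4 (marginal profit ≥ marginal vibration damage through 4).
The doctor must at least cover the confectioner's forgone profit from cutting 5→4: 327 = 327.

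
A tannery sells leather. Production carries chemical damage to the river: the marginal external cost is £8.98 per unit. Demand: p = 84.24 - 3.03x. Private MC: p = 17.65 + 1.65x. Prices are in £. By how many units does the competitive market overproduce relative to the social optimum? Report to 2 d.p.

1.92 units

Market equilibrium (private): 17.65 + 1.65x = 84.24 - 3.03x → x_m = 14.2286.
Social marginal cost = private MC + MEC = 26.63 + 1.65x.
Set SMC = demand: 26.63 + 1.65x = 84.24 - 3.03x → x* = 12.3098.
Gap = |14.2286 − 12.3098| = 1.9188.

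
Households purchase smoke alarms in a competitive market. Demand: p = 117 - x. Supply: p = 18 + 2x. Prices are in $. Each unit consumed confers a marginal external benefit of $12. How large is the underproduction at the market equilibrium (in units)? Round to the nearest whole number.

4 units

Market equilibrium (private): 18 + 2x = 117 - x → x_m = 33.0000.
Social marginal benefit = demand + MEB = 129 - x.
Set SMB = MC: 129 - x = 18 + 2x → x* = 37.0000.
Gap = |33.0000 − 37.0000| = 4.0000.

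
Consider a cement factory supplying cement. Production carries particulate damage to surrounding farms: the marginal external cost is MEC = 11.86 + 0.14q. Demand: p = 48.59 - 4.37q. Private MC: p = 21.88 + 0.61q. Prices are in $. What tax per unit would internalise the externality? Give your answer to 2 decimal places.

Social marginal cost = private MC + MEC = 33.74 + 0.75q.
Set SMC = demand: 33.74 + 0.75q = 48.59 - 4.37q → q* = 2.9004.
The Pigouvian tax equals MEC at q*: 11.86 + 0.14×2.9004 = 12.2661.

tax = $12.27 per unit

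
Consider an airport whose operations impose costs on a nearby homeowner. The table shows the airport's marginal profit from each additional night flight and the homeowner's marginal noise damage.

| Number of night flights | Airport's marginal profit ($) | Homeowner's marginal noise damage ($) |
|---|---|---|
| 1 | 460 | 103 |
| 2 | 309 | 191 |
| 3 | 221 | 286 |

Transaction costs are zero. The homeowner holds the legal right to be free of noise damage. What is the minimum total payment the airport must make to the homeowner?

Efficient level: marginal profit ≥ marginal noise damage through level 2, so k* = 2.
With the homeowner holding the right, the airport must at least compensate total damage at k*: 103 + 191 = 294.

$294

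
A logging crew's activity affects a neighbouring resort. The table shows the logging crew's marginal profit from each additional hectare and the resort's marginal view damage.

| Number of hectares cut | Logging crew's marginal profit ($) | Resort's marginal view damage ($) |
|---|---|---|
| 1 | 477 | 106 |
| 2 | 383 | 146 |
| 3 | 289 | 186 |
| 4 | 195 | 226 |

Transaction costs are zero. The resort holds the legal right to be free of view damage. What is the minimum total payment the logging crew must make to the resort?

Efficient level: marginal profit ≥ marginal view damage through level 3, so k* = 3.
With the resort holding the right, the logging crew must at least compensate total damage at k*: 106 + 146 + 186 = 438.

$438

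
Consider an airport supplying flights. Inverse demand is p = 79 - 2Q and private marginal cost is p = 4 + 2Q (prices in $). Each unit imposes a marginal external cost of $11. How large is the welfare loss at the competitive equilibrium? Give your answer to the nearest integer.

DWL = $15

Market equilibrium (private): 4 + 2Q = 79 - 2Q → Q_m = 18.7500.
Social marginal cost = private MC + MEC = 15 + 2Q.
Set SMC = demand: 15 + 2Q = 79 - 2Q → Q* = 16.0000.
The loss is the area between SMC and demand from Q* to Q_m; with linear curves that's a triangle of height MEC(Q_m).
DWL = ½ × 2.7500 × 11.0000 = 15.1250.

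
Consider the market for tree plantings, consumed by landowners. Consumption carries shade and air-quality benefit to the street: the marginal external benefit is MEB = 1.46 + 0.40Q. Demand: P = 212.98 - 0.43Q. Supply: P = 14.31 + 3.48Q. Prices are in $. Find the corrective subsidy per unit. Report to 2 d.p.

subsidy = $24.27 per unit

Social marginal benefit = demand + MEB = 214.44 - 0.03Q.
Set SMB = MC: 214.44 - 0.03Q = 14.31 + 3.48Q → Q* = 57.0171.
The Pigouvian subsidy equals MEB at Q*: 1.46 + 0.40×57.0171 = 24.2668.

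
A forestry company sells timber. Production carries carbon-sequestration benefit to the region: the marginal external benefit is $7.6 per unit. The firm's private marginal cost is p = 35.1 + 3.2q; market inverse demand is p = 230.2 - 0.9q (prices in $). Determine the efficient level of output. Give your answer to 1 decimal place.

Social marginal cost = private MC − MEB = 27.5 + 3.2q.
Set SMC = demand: 27.5 + 3.2q = 230.2 - 0.9q → q* = 49.4390.

q* = 49.4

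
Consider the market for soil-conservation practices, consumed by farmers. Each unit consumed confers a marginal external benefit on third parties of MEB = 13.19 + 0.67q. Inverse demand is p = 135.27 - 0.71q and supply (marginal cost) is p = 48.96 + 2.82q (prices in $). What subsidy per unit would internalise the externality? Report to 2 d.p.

subsidy = $36.50 per unit

Social marginal benefit = demand + MEB = 148.46 - 0.04q.
Set SMB = MC: 148.46 - 0.04q = 48.96 + 2.82q → q* = 34.7902.
The Pigouvian subsidy equals MEB at q*: 13.19 + 0.67×34.7902 = 36.4994.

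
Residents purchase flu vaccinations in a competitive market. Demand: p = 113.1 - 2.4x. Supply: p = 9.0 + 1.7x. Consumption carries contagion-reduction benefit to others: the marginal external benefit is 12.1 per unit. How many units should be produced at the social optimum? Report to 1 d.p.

x* = 28.3

Social marginal benefit = demand + MEB = 125.2 - 2.4x.
Set SMB = MC: 125.2 - 2.4x = 9.0 + 1.7x → x* = 28.3415.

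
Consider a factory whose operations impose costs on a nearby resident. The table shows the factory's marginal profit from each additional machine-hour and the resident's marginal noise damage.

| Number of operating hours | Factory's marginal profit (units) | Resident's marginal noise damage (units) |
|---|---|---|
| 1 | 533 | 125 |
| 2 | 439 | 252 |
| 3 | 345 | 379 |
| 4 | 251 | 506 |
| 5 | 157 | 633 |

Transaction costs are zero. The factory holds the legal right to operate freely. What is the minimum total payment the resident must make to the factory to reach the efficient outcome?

Left alone the factory would choose level 5 (marginal profit stays positive).
Efficient level: k* = 2 (marginal profit ≥ marginal noise damage through 2).
The resident must at least cover the factory's forgone profit from cutting 5→2: 345 + 251 + 157 = 753.

753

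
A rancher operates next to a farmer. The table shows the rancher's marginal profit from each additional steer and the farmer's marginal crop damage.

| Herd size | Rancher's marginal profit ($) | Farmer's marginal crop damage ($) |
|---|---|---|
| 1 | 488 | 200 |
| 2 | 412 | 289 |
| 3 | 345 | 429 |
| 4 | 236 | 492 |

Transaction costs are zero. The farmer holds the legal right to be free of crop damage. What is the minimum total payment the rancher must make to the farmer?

$489

Efficient level: marginal profit ≥ marginal crop damage through level 2, so k* = 2.
With the farmer holding the right, the rancher must at least compensate total damage at k*: 200 + 289 = 489.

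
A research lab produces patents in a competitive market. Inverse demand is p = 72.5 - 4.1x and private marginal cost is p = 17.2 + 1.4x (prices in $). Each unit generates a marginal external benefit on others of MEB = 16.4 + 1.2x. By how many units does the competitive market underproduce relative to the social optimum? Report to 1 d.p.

6.6 units

Market equilibrium (private): 17.2 + 1.4x = 72.5 - 4.1x → x_m = 10.0545.
Social marginal cost = private MC − MEB = 0.8 + 0.2x.
Set SMC = demand: 0.8 + 0.2x = 72.5 - 4.1x → x* = 16.6744.
Gap = |10.0545 − 16.6744| = 6.6199.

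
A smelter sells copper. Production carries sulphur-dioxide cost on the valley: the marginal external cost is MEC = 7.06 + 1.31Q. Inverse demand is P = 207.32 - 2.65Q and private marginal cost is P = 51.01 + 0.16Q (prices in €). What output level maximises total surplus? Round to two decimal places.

Q* = 36.23

Social marginal cost = private MC + MEC = 58.07 + 1.47Q.
Set SMC = demand: 58.07 + 1.47Q = 207.32 - 2.65Q → Q* = 36.2257.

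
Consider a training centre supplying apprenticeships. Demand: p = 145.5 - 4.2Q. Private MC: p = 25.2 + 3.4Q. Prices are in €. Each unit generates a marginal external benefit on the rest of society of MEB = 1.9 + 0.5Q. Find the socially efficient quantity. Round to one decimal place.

Social marginal cost = private MC − MEB = 23.3 + 2.9Q.
Set SMC = demand: 23.3 + 2.9Q = 145.5 - 4.2Q → Q* = 17.2113.

Q* = 17.2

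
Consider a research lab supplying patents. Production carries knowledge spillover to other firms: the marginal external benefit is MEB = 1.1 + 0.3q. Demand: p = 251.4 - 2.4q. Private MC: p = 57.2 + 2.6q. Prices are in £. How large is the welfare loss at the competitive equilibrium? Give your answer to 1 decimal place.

Market equilibrium (private): 57.2 + 2.6q = 251.4 - 2.4q → q_m = 38.8400.
Social marginal cost = private MC − MEB = 56.1 + 2.3q.
Set SMC = demand: 56.1 + 2.3q = 251.4 - 2.4q → q* = 41.5532.
Height of the DWL triangle at q_m is demand(q_m) − SMC(q_m) = MEB(q_m) = 12.7520.
DWL = ½ × 2.7132 × 12.7520 = 17.2994.

DWL = £17.3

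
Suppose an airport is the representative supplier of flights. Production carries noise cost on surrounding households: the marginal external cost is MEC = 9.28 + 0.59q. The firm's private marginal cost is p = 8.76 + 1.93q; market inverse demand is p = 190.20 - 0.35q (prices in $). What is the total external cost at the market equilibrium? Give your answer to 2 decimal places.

Market equilibrium (private): 8.76 + 1.93q = 190.20 - 0.35q → q_m = 79.5789.
Total external cost = ∫₀^{q_m} (9.28 + 0.59q) dq = 9.28×79.5789 + ½×0.59×79.5789² = 2606.6686.

$2606.67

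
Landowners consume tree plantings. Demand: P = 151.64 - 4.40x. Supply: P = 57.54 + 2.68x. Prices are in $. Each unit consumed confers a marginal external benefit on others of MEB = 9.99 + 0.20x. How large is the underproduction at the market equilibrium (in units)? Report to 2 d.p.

Market equilibrium (private): 57.54 + 2.68x = 151.64 - 4.40x → x_m = 13.2910.
Social marginal benefit = demand + MEB = 161.63 - 4.20x.
Set SMB = MC: 161.63 - 4.20x = 57.54 + 2.68x → x* = 15.1294.
Gap = |13.2910 − 15.1294| = 1.8384.

1.84 units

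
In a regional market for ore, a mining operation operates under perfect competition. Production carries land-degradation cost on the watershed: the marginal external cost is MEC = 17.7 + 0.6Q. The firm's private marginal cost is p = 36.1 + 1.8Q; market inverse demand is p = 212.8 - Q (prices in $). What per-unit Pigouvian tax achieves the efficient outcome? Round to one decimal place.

Social marginal cost = private MC + MEC = 53.8 + 2.4Q.
Set SMC = demand: 53.8 + 2.4Q = 212.8 - Q → Q* = 46.7647.
The Pigouvian tax equals MEC at Q*: 17.7 + 0.6×46.7647 = 45.7588.

tax = $45.8 per unit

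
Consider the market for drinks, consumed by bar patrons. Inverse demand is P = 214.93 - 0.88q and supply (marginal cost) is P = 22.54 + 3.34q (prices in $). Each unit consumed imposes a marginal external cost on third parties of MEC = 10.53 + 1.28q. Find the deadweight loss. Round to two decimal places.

DWL = $431.38

Market equilibrium (private): 22.54 + 3.34q = 214.93 - 0.88q → q_m = 45.5900.
Social marginal benefit = demand − MEC = 204.40 - 2.16q.
Set SMB = MC: 204.40 - 2.16q = 22.54 + 3.34q → q* = 33.0655.
The loss is the area between SMB and MC from q* to q_m; with linear curves that's a triangle of height MEC(q_m).
DWL = ½ × 12.5245 × 68.8853 = 431.3770.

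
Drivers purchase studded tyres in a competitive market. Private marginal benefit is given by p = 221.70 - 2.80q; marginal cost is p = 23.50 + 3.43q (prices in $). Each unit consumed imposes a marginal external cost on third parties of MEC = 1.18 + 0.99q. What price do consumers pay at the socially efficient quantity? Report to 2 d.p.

P = $145.29

Social marginal benefit = demand − MEC = 220.52 - 3.79q.
Set SMB = MC: 220.52 - 3.79q = 23.50 + 3.43q → q* = 27.2881.
Consumer price on the demand curve at q*: 221.70 − 2.80×27.2881 = 145.2933.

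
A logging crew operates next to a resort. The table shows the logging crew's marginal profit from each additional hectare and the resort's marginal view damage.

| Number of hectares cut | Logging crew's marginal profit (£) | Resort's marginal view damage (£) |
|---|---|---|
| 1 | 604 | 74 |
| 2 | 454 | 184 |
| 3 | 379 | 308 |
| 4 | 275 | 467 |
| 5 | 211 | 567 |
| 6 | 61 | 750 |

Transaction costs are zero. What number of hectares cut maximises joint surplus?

3

Bargaining reaches the level where marginal profit last exceeds marginal view damage.
That holds through level 3 (379 ≥ 308) but not at 4 (275 < 467).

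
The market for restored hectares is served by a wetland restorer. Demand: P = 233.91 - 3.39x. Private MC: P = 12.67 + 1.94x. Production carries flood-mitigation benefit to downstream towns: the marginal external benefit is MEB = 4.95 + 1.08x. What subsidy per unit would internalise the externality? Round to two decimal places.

subsidy = 62.43 per unit

Social marginal cost = private MC − MEB = 7.72 + 0.86x.
Set SMC = demand: 7.72 + 0.86x = 233.91 - 3.39x → x* = 53.2212.
The Pigouvian subsidy equals MEB at x*: 4.95 + 1.08×53.2212 = 62.4289.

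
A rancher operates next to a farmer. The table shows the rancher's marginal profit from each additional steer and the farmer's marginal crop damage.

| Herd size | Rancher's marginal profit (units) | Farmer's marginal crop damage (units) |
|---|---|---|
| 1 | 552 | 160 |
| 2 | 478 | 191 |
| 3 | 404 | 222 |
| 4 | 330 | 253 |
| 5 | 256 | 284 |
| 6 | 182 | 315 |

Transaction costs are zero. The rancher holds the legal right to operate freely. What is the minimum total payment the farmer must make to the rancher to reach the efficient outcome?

Left alone the rancher would choose level 6 (marginal profit stays positive).
Efficient level: k* = 4 (marginal profit ≥ marginal crop damage through 4).
The farmer must at least cover the rancher's forgone profit from cutting 6→4: 256 + 182 = 438.

438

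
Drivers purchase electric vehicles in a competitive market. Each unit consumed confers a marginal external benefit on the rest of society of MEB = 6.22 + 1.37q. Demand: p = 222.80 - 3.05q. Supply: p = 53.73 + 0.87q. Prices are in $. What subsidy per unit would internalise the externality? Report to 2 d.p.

Social marginal benefit = demand + MEB = 229.02 - 1.68q.
Set SMB = MC: 229.02 - 1.68q = 53.73 + 0.87q → q* = 68.7412.
The Pigouvian subsidy equals MEB at q*: 6.22 + 1.37×68.7412 = 100.3954.

subsidy = $100.40 per unit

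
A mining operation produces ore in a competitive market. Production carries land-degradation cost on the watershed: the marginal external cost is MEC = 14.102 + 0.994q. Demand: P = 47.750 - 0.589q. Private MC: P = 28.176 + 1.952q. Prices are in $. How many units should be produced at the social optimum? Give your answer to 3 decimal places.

q* = 1.548

Social marginal cost = private MC + MEC = 42.278 + 2.946q.
Set SMC = demand: 42.278 + 2.946q = 47.750 - 0.589q → q* = 1.5479.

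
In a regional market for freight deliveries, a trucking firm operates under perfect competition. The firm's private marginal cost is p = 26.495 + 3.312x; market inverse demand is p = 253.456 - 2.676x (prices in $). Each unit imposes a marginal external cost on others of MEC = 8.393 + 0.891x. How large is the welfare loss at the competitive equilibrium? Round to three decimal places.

DWL = $129.221

Market equilibrium (private): 26.495 + 3.312x = 253.456 - 2.676x → x_m = 37.9026.
Social marginal cost = private MC + MEC = 34.888 + 4.203x.
Set SMC = demand: 34.888 + 4.203x = 253.456 - 2.676x → x* = 31.7732.
Height of the DWL triangle at x_m is SMC(x_m) − demand(x_m) = MEC(x_m) = 42.1643.
DWL = ½ × 6.1294 × 42.1643 = 129.2209.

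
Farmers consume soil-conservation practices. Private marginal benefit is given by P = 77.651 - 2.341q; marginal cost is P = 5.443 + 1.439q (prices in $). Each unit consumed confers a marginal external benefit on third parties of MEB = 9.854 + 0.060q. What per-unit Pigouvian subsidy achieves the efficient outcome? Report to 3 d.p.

Social marginal benefit = demand + MEB = 87.505 - 2.281q.
Set SMB = MC: 87.505 - 2.281q = 5.443 + 1.439q → q* = 22.0597.
The Pigouvian subsidy equals MEB at q*: 9.854 + 0.060×22.0597 = 11.1776.

subsidy = $11.178 per unit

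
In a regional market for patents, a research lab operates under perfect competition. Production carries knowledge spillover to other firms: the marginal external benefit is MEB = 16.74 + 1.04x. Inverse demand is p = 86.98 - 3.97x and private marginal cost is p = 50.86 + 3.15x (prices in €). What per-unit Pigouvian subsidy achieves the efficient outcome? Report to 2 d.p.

Social marginal cost = private MC − MEB = 34.12 + 2.11x.
Set SMC = demand: 34.12 + 2.11x = 86.98 - 3.97x → x* = 8.6941.
The Pigouvian subsidy equals MEB at x*: 16.74 + 1.04×8.6941 = 25.7819.

subsidy = €25.78 per unit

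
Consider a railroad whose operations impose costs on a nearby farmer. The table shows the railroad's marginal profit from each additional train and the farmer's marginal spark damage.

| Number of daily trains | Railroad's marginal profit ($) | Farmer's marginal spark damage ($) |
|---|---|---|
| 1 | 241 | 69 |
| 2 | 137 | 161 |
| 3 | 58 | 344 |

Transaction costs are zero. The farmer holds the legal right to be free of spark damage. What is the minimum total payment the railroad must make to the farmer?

Efficient level: marginal profit ≥ marginal spark damage through level 1, so k* = 1.
With the farmer holding the right, the railroad must at least compensate total damage at k*: 69 = 69.

$69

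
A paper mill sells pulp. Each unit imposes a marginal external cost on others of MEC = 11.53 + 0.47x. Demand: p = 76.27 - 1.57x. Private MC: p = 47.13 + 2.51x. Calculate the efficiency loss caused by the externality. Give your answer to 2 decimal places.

DWL = 24.35

Market equilibrium (private): 47.13 + 2.51x = 76.27 - 1.57x → x_m = 7.1422.
Social marginal cost = private MC + MEC = 58.66 + 2.98x.
Set SMC = demand: 58.66 + 2.98x = 76.27 - 1.57x → x* = 3.8703.
The loss is the area between SMC and demand from x* to x_m; with linear curves that's a triangle of height MEC(x_m).
DWL = ½ × 3.2719 × 14.8868 = 24.3541.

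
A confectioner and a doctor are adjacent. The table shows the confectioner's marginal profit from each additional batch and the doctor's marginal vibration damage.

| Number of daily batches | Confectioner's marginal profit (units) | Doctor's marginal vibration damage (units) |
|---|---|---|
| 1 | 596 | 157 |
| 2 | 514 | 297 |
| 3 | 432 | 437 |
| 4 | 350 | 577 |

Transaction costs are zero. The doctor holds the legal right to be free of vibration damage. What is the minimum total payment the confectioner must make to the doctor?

454

Efficient level: marginal profit ≥ marginal vibration damage through level 2, so k* = 2.
With the doctor holding the right, the confectioner must at least compensate total damage at k*: 157 + 297 = 454.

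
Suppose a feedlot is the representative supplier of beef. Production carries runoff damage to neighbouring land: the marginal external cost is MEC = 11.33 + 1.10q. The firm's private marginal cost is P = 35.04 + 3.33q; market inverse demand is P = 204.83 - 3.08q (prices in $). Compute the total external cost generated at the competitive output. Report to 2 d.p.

Market equilibrium (private): 35.04 + 3.33q = 204.83 - 3.08q → q_m = 26.4883.
Total external cost = ∫₀^{q_m} (11.33 + 1.10q) dq = 11.33×26.4883 + ½×1.10×26.4883² = 686.0090.

$686.01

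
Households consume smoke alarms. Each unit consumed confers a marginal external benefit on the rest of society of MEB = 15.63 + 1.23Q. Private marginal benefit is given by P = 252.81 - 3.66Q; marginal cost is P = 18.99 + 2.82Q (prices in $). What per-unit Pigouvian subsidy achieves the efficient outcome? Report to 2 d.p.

subsidy = $74.07 per unit

Social marginal benefit = demand + MEB = 268.44 - 2.43Q.
Set SMB = MC: 268.44 - 2.43Q = 18.99 + 2.82Q → Q* = 47.5143.
The Pigouvian subsidy equals MEB at Q*: 15.63 + 1.23×47.5143 = 74.0726.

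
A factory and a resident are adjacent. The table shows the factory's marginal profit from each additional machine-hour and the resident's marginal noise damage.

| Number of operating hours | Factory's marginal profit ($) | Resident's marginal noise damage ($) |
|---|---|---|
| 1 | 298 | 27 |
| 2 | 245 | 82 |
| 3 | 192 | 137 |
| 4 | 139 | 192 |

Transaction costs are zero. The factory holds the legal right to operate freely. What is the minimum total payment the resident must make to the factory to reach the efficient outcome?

Left alone the factory would choose level 4 (marginal profit stays positive).
Efficient level: k* = 3 (marginal profit ≥ marginal noise damage through 3).
The resident must at least cover the factory's forgone profit from cutting 4→3: 139 = 139.

$139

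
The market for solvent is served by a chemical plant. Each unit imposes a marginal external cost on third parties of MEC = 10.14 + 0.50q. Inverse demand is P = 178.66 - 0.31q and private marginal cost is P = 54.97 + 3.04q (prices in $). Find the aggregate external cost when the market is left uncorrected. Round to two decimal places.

Market equilibrium (private): 54.97 + 3.04q = 178.66 - 0.31q → q_m = 36.9224.
Total external cost = ∫₀^{q_m} (10.14 + 0.50q) dq = 10.14×36.9224 + ½×0.50×36.9224² = 715.2090.

$715.21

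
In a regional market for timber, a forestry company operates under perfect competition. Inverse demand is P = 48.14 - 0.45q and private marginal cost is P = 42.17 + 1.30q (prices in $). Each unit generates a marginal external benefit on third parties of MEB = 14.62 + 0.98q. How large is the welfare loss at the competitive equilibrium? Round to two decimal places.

DWL = $209.53

Market equilibrium (private): 42.17 + 1.30q = 48.14 - 0.45q → q_m = 3.4114.
Social marginal cost = private MC − MEB = 27.55 + 0.32q.
Set SMC = demand: 27.55 + 0.32q = 48.14 - 0.45q → q* = 26.7403.
Between q* and q_m the wedge demand − SMC runs linearly from 0 to MEB(q_m), so the loss is a triangle.
DWL = ½ × 23.3289 × 17.9632 = 209.5308.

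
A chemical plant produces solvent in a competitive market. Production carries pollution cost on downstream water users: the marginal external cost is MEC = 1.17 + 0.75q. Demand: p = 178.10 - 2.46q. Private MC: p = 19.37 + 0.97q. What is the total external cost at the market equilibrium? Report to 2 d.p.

Market equilibrium (private): 19.37 + 0.97q = 178.10 - 2.46q → q_m = 46.2770.
Total external cost = ∫₀^{q_m} (1.17 + 0.75q) dq = 1.17×46.2770 + ½×0.75×46.2770² = 857.2294.

857.23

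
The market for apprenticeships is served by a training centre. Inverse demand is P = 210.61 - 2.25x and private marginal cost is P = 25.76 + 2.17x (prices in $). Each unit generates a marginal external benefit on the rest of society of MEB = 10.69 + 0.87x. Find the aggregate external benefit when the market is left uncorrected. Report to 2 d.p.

$1207.89

Market equilibrium (private): 25.76 + 2.17x = 210.61 - 2.25x → x_m = 41.8213.
Total external benefit = ∫₀^{x_m} (10.69 + 0.87x) dx = 10.69×41.8213 + ½×0.87×41.8213² = 1207.8939.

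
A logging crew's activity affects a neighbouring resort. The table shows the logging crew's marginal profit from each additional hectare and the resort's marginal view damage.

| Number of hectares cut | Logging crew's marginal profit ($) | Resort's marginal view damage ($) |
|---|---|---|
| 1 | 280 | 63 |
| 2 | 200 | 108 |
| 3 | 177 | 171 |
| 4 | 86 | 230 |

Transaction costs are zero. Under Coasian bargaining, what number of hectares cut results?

Bargaining reaches the level where marginal profit last exceeds marginal view damage.
That holds through level 3 (177 ≥ 171) but not at 4 (86 < 230).

3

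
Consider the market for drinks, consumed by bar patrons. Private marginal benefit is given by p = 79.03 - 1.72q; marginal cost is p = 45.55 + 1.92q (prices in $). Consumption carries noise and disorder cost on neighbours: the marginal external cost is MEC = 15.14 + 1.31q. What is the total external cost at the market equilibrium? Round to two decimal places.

$194.67

Market equilibrium (private): 45.55 + 1.92q = 79.03 - 1.72q → q_m = 9.1978.
Total external cost = ∫₀^{q_m} (15.14 + 1.31q) dq = 15.14×9.1978 + ½×1.31×9.1978² = 194.6674.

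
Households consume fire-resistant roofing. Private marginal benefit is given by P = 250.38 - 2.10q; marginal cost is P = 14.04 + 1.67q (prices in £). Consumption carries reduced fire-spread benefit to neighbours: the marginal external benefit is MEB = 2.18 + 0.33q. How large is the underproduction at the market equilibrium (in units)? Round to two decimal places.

6.65 units

Market equilibrium (private): 14.04 + 1.67q = 250.38 - 2.10q → q_m = 62.6897.
Social marginal benefit = demand + MEB = 252.56 - 1.77q.
Set SMB = MC: 252.56 - 1.77q = 14.04 + 1.67q → q* = 69.3372.
Gap = |62.6897 − 69.3372| = 6.6475.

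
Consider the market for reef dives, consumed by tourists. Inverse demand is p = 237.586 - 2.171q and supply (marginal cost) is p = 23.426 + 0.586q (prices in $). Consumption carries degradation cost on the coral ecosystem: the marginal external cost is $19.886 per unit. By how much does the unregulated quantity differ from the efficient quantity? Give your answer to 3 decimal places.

7.213 units

Market equilibrium (private): 23.426 + 0.586q = 237.586 - 2.171q → q_m = 77.6786.
Social marginal benefit = demand − MEC = 217.700 - 2.171q.
Set SMB = MC: 217.700 - 2.171q = 23.426 + 0.586q → q* = 70.4657.
Gap = |77.6786 − 70.4657| = 7.2129.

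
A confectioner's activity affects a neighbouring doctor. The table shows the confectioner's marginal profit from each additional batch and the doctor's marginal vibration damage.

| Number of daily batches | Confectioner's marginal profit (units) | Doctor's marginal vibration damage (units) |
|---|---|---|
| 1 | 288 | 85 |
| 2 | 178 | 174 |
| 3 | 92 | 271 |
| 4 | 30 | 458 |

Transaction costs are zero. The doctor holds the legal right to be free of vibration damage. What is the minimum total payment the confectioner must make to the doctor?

259

Efficient level: marginal profit ≥ marginal vibration damage through level 2, so k* = 2.
With the doctor holding the right, the confectioner must at least compensate total damage at k*: 85 + 174 = 259.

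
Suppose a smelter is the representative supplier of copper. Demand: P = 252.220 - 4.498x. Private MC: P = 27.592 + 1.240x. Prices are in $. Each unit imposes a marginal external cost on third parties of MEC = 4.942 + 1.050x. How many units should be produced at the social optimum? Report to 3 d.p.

Social marginal cost = private MC + MEC = 32.534 + 2.290x.
Set SMC = demand: 32.534 + 2.290x = 252.220 - 4.498x → x* = 32.3639.

x* = 32.364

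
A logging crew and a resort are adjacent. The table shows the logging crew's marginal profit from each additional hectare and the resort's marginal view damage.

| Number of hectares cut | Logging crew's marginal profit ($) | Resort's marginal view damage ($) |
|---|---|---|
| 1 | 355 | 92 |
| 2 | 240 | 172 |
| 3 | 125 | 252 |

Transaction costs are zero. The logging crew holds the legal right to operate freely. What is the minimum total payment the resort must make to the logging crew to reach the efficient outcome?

$125

Left alone the logging crew would choose level 3 (marginal profit stays positive).
Efficient level: k* = 2 (marginal profit ≥ marginal view damage through 2).
The resort must at least cover the logging crew's forgone profit from cutting 3→2: 125 = 125.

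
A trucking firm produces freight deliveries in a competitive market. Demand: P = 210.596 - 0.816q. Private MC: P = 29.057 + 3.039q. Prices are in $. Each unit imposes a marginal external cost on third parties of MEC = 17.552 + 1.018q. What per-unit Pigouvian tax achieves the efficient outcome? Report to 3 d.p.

tax = $51.810 per unit

Social marginal cost = private MC + MEC = 46.609 + 4.057q.
Set SMC = demand: 46.609 + 4.057q = 210.596 - 0.816q → q* = 33.6522.
The Pigouvian tax equals MEC at q*: 17.552 + 1.018×33.6522 = 51.8099.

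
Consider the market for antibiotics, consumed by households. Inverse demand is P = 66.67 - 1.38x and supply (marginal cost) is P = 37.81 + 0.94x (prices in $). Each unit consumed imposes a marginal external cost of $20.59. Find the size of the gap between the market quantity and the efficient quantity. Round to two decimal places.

Market equilibrium (private): 37.81 + 0.94x = 66.67 - 1.38x → x_m = 12.4397.
Social marginal benefit = demand − MEC = 46.08 - 1.38x.
Set SMB = MC: 46.08 - 1.38x = 37.81 + 0.94x → x* = 3.5647.
Gap = |12.4397 − 3.5647| = 8.8750.

8.88 units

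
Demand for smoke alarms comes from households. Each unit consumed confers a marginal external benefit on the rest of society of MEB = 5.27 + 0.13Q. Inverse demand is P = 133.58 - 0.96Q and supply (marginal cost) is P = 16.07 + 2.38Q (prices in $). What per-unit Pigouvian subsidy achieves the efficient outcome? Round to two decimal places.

Social marginal benefit = demand + MEB = 138.85 - 0.83Q.
Set SMB = MC: 138.85 - 0.83Q = 16.07 + 2.38Q → Q* = 38.2492.
The Pigouvian subsidy equals MEB at Q*: 5.27 + 0.13×38.2492 = 10.2424.

subsidy = $10.24 per unit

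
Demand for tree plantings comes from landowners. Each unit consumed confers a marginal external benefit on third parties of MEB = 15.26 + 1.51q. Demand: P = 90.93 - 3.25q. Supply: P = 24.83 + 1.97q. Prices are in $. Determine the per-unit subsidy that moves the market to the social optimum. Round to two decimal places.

subsidy = $48.37 per unit

Social marginal benefit = demand + MEB = 106.19 - 1.74q.
Set SMB = MC: 106.19 - 1.74q = 24.83 + 1.97q → q* = 21.9299.
The Pigouvian subsidy equals MEB at q*: 15.26 + 1.51×21.9299 = 48.3741.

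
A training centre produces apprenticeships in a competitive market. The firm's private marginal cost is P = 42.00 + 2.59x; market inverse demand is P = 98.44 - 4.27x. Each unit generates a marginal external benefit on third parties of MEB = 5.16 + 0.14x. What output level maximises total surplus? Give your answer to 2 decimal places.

x* = 9.17

Social marginal cost = private MC − MEB = 36.84 + 2.45x.
Set SMC = demand: 36.84 + 2.45x = 98.44 - 4.27x → x* = 9.1667.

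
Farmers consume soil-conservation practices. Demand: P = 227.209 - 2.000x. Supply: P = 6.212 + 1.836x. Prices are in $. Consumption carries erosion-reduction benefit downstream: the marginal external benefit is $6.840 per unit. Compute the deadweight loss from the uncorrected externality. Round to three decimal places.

DWL = $6.098

Market equilibrium (private): 6.212 + 1.836x = 227.209 - 2.000x → x_m = 57.6113.
Social marginal benefit = demand + MEB = 234.049 - 2.000x.
Set SMB = MC: 234.049 - 2.000x = 6.212 + 1.836x → x* = 59.3944.
The welfare-loss triangle has base |x_m − x*| and height MEB(x_m) (the vertical gap between SMB and MC is zero at x* and MEB at x_m).
DWL = ½ × 1.7831 × 6.8400 = 6.0982.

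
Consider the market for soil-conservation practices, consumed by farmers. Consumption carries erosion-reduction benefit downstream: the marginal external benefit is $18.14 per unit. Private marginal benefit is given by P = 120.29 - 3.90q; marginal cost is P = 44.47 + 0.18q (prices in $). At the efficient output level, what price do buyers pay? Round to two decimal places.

P = $30.48

Social marginal benefit = demand + MEB = 138.43 - 3.90q.
Set SMB = MC: 138.43 - 3.90q = 44.47 + 0.18q → q* = 23.0294.
Consumer price on the demand curve at q*: 120.29 − 3.90×23.0294 = 30.4753.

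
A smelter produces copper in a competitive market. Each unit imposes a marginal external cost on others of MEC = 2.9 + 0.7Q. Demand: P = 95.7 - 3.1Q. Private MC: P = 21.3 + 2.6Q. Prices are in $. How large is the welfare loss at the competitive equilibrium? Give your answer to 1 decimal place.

DWL = $11.3

Market equilibrium (private): 21.3 + 2.6Q = 95.7 - 3.1Q → Q_m = 13.0526.
Social marginal cost = private MC + MEC = 24.2 + 3.3Q.
Set SMC = demand: 24.2 + 3.3Q = 95.7 - 3.1Q → Q* = 11.1719.
Between Q* and Q_m the wedge SMC − demand runs linearly from 0 to MEC(Q_m), so the loss is a triangle.
DWL = ½ × 1.8807 × 12.0368 = 11.3188.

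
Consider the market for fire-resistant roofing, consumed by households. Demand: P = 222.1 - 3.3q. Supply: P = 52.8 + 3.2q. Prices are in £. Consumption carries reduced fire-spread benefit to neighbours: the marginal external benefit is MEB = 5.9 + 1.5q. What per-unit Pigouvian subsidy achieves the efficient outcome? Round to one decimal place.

subsidy = £58.5 per unit

Social marginal benefit = demand + MEB = 228.0 - 1.8q.
Set SMB = MC: 228.0 - 1.8q = 52.8 + 3.2q → q* = 35.0400.
The Pigouvian subsidy equals MEB at q*: 5.9 + 1.5×35.0400 = 58.4600.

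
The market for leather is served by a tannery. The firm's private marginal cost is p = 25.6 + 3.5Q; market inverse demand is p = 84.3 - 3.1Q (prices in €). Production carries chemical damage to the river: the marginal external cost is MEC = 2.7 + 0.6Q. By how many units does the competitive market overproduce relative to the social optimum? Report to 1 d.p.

1.1 units

Market equilibrium (private): 25.6 + 3.5Q = 84.3 - 3.1Q → Q_m = 8.8939.
Social marginal cost = private MC + MEC = 28.3 + 4.1Q.
Set SMC = demand: 28.3 + 4.1Q = 84.3 - 3.1Q → Q* = 7.7778.
Gap = |8.8939 − 7.7778| = 1.1161.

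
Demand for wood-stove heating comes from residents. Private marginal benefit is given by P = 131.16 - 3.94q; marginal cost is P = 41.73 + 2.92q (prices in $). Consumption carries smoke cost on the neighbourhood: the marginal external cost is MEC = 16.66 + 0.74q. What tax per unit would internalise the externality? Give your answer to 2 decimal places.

Social marginal benefit = demand − MEC = 114.50 - 4.68q.
Set SMB = MC: 114.50 - 4.68q = 41.73 + 2.92q → q* = 9.5750.
The Pigouvian tax equals MEC at q*: 16.66 + 0.74×9.5750 = 23.7455.

tax = $23.75 per unit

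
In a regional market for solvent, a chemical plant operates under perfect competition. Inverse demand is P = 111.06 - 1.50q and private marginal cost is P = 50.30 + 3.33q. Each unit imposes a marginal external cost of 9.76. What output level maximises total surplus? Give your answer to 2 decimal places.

Social marginal cost = private MC + MEC = 60.06 + 3.33q.
Set SMC = demand: 60.06 + 3.33q = 111.06 - 1.50q → q* = 10.5590.

q* = 10.56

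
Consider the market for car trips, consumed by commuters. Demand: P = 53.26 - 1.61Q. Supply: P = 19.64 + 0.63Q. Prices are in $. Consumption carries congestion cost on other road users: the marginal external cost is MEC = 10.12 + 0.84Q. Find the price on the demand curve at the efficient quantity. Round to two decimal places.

P = $40.98

Social marginal benefit = demand − MEC = 43.14 - 2.45Q.
Set SMB = MC: 43.14 - 2.45Q = 19.64 + 0.63Q → Q* = 7.6299.
Consumer price on the demand curve at Q*: 53.26 − 1.61×7.6299 = 40.9759.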